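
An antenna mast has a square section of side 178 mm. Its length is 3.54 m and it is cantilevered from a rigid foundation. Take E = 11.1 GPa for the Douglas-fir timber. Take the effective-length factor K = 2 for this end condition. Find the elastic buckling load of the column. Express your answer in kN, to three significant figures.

P_cr ≈ 183 kN

I = a⁴/12 = 178⁴/12 = 8.366×10^7 mm⁴
I = 8.366×10^7 mm⁴ = 8.366×10^-5 m⁴
Effective length L_e = K·L = 2 × 3.54 = 7.080 m
P_cr = π²EI / L_e² = π² × 11.1×10⁹ × 8.366×10^-5 / 7.080² = 1.828×10^5 N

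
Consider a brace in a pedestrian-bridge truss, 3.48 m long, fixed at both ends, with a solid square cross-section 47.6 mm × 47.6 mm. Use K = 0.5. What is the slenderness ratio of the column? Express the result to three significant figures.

λ ≈ 127

I = a⁴/12 = 47.6⁴/12 = 4.278×10^5 mm⁴
A = 2.266×10^3 mm²;  r_min = √(I/A) = √(4.278×10^5/2.266×10^3) = 13.74 mm
L_e = K·L = 0.5 × 3.48 m = 1.740 m = 1740.0 mm
λ = L_e / r_min = 1740.0 / 13.74 = 127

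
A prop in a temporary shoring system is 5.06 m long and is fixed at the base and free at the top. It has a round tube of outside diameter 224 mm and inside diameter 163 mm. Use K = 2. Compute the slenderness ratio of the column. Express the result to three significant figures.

λ ≈ 146

d_o = 224 mm, d_i = 163 mm
I = π(d_o⁴ − d_i⁴)/64 = π(224⁴ − 163.0⁴)/64 = 8.893×10^7 mm⁴
A = 1.854×10^4 mm²;  r_min = √(I/A) = √(8.893×10^7/1.854×10^4) = 69.26 mm
L_e = K·L = 2 × 5.06 m = 10.12 m = 10120 mm
λ = L_e / r_min = 10120 / 69.26 = 146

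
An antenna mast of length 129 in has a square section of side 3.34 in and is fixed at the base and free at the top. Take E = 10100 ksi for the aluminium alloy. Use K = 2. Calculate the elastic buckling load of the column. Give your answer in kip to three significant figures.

I = a⁴/12 = 3.34⁴/12 = 10.37 in⁴
Effective length L_e = K·L = 2 × 129 = 258.0 in
P_cr = π²EI / L_e² = π² × 10100×10³ × 10.37 / 258.0² = 1.553×10^4 lb

P_cr ≈ 15.5 kip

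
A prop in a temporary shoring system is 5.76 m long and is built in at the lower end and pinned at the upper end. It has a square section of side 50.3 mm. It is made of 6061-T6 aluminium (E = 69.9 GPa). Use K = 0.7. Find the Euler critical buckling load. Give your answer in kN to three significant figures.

P_cr ≈ 22.6 kN

I = a⁴/12 = 50.3⁴/12 = 5.334×10^5 mm⁴
I = 5.334×10^5 mm⁴ = 5.334×10^-7 m⁴
Effective length L_e = K·L = 0.7 × 5.76 = 4.032 m
P_cr = π²EI / L_e² = π² × 69.9×10⁹ × 5.334×10^-7 / 4.032² = 2.264×10^4 N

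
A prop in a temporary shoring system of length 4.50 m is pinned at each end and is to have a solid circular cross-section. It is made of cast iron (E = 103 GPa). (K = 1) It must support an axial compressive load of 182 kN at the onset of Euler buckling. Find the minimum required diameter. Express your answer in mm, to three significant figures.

d ≈ 92.7 mm

L_e = K·L = 1 × 4.50 = 4.500 m
Required I = P_cr·L_e²/(π²E) = 1.820×10^5 × 4.500² / (π² × 1.03×10^11) = 3.625×10^-6 m⁴
I_req = 3.625×10^6 mm⁴
Solid circle: I = πd⁴/64  ⇒  d = (64I/π)^(1/4) = (64×3.625×10^6/π)^(1/4) = 92.7 mm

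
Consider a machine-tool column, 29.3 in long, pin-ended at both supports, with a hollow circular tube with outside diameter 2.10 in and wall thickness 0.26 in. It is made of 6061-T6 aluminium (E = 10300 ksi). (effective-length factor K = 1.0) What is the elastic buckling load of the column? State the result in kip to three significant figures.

P_cr ≈ 76.8 kip

Inner diameter d_i = 2.10 − 2×0.26 = 1.580 in
I = π(d_o⁴ − d_i⁴)/64 = π(2.10⁴ − 1.580⁴)/64 = 0.6487 in⁴
Effective length L_e = K·L = 1 × 29.3 = 29.30 in
P_cr = π²EI / L_e² = π² × 10300×10³ × 0.6487 / 29.30² = 7.682×10^4 lb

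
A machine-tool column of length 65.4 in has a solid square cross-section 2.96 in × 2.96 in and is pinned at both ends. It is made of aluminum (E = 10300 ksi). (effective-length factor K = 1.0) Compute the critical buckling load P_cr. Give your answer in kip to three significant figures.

P_cr ≈ 152 kip

I = a⁴/12 = 2.96⁴/12 = 6.397 in⁴
Effective length L_e = K·L = 1 × 65.4 = 65.40 in
P_cr = π²EI / L_e² = π² × 10300×10³ × 6.397 / 65.40² = 1.520×10^5 lb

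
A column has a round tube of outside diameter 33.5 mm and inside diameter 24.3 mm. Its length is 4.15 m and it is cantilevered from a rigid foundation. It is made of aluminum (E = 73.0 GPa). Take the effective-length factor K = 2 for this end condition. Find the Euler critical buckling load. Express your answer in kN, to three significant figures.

P_cr ≈ 0.468 kN

d_o = 33.5 mm, d_i = 24.3 mm
I = π(d_o⁴ − d_i⁴)/64 = π(33.5⁴ − 24.30⁴)/64 = 4.471×10^4 mm⁴
I = 4.471×10^4 mm⁴ = 4.471×10^-8 m⁴
Effective length L_e = K·L = 2 × 4.15 = 8.300 m
P_cr = π²EI / L_e² = π² × 73.0×10⁹ × 4.471×10^-8 / 8.300² = 467.6 N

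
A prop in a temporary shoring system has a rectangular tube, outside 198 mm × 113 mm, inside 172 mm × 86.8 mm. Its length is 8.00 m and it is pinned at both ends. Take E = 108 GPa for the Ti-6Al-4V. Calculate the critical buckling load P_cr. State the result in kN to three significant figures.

P_cr ≈ 240 kN

Weak-axis I_min = (h_o·b_o³ − h_i·b_i³)/12 with b_o = 113, b_i = 86.80 mm (shorter outer/inner sides).
I_min = (198×113³ − 172.0×86.80³)/12 = 1.443×10^7 mm⁴
I = 1.443×10^7 mm⁴ = 1.443×10^-5 m⁴
Effective length L_e = K·L = 1 × 8.00 = 8.000 m
P_cr = π²EI / L_e² = π² × 108×10⁹ × 1.443×10^-5 / 8.000² = 2.404×10^5 N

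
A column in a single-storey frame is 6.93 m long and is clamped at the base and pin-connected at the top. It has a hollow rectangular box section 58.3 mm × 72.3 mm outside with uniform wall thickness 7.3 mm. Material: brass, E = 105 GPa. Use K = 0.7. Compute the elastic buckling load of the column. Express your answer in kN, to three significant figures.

Inner dimensions: h_i = 72.3 − 2×7.3 = 57.70 mm, b_i = 58.3 − 2×7.3 = 43.70 mm
Weak-axis I_min = (h_o·b_o³ − h_i·b_i³)/12 with b_o = 58.3, b_i = 43.70 mm (shorter outer/inner sides).
I_min = (72.3×58.3³ − 57.70×43.70³)/12 = 7.926×10^5 mm⁴
I = 7.926×10^5 mm⁴ = 7.926×10^-7 m⁴
Effective length L_e = K·L = 0.7 × 6.93 = 4.851 m
P_cr = π²EI / L_e² = π² × 105×10⁹ × 7.926×10^-7 / 4.851² = 3.491×10^4 N

P_cr ≈ 34.9 kN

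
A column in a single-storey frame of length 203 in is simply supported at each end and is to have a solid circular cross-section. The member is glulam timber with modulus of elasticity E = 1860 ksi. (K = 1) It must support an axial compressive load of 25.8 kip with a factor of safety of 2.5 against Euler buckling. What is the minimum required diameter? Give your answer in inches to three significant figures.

Required P_cr = n·P = 2.5 × 25.8 = 64.50 kip
L_e = K·L = 1 × 203 = 203.0 in
Required I = P_cr·L_e²/(π²E) = 6.450×10^4 × 203.0² / (π² × 1.86×10^6) = 144.8 in⁴
Solid circle: I = πd⁴/64  ⇒  d = (64I/π)^(1/4) = (64×144.8/π)^(1/4) = 7.37 in

d ≈ 7.37 in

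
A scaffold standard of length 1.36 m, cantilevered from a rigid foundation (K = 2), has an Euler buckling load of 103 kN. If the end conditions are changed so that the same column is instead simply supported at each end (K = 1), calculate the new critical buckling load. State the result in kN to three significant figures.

P_cr ∝ 1/K², so P_cr,new = P_cr,old × (K_old/K_new)² = 103 × (2/1)²
= 103 × 4.000 = 412 kN

P_cr ≈ 412 kN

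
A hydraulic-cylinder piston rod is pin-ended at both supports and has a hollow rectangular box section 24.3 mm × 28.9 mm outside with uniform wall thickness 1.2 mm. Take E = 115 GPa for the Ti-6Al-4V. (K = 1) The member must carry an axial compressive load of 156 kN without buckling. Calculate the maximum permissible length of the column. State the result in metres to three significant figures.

L_max ≈ 0.288 m

Inner dimensions: h_i = 28.9 − 2×1.2 = 26.50 mm, b_i = 24.3 − 2×1.2 = 21.90 mm
Weak-axis I_min = (h_o·b_o³ − h_i·b_i³)/12 with b_o = 24.3, b_i = 21.90 mm (shorter outer/inner sides).
I_min = (28.9×24.3³ − 26.50×21.90³)/12 = 1.136×10^4 mm⁴
I = 1.136×10^-8 m⁴
At the buckling limit P_cr = P = 1.560×10^5 N
From P_cr = π²EI/(K·L)²:  L = (1/K)·√(π²EI/P_cr) = (1/1)·√(π²×1.15×10^11×1.136×10^-8/1.560×10^5)
L = 0.288 m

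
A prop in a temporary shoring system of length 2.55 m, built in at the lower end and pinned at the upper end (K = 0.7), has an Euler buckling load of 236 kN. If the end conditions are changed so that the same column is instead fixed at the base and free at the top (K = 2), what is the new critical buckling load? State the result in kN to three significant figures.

P_cr ∝ 1/K², so P_cr,new = P_cr,old × (K_old/K_new)² = 236 × (0.7/2)²
= 236 × 0.1225 = 28.9 kN

P_cr ≈ 28.9 kN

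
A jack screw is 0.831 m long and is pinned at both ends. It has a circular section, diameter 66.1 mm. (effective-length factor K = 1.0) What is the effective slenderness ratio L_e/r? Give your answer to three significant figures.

λ ≈ 50.3

I = πd⁴/64 = π×66.1⁴/64 = 9.371×10^5 mm⁴
A = 3.432×10^3 mm²;  r_min = √(I/A) = √(9.371×10^5/3.432×10^3) = 16.52 mm
L_e = K·L = 1 × 0.831 m = 0.8310 m = 831.00 mm
λ = L_e / r_min = 831.00 / 16.52 = 50.3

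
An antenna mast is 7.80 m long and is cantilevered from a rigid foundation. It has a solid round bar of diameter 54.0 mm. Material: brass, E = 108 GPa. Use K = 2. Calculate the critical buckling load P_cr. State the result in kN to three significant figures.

I = πd⁴/64 = π×54.0⁴/64 = 4.174×10^5 mm⁴
I = 4.174×10^5 mm⁴ = 4.174×10^-7 m⁴
Effective length L_e = K·L = 2 × 7.80 = 15.60 m
P_cr = π²EI / L_e² = π² × 108×10⁹ × 4.174×10^-7 / 15.60² = 1.828×10^3 N

P_cr ≈ 1.83 kN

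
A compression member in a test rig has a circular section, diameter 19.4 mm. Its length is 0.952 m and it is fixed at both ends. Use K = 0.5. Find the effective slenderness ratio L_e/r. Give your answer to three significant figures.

λ ≈ 98.1

I = πd⁴/64 = π×19.4⁴/64 = 6.953×10^3 mm⁴
A = 295.6 mm²;  r_min = √(I/A) = √(6.953×10^3/295.6) = 4.850 mm
L_e = K·L = 0.5 × 0.952 m = 0.4760 m = 476.00 mm
λ = L_e / r_min = 476.00 / 4.850 = 98.1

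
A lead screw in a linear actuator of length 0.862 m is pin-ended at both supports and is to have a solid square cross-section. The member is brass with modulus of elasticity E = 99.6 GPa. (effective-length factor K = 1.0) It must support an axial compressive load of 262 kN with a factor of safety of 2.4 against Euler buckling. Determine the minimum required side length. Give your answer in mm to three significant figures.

a ≈ 48.9 mm

Required P_cr = n·P = 2.4 × 262 = 628.8 kN
L_e = K·L = 1 × 0.862 = 0.8620 m
Required I = P_cr·L_e²/(π²E) = 6.288×10^5 × 0.8620² / (π² × 9.96×10^10) = 4.753×10^-7 m⁴
I_req = 4.753×10^5 mm⁴
Solid square: I = a⁴/12  ⇒  a = (12I)^(1/4) = (12×4.753×10^5)^(1/4) = 48.9 mm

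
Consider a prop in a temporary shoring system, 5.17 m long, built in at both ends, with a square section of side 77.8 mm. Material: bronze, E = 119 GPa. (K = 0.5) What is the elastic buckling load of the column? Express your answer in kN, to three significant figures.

P_cr ≈ 537 kN

I = a⁴/12 = 77.8⁴/12 = 3.053×10^6 mm⁴
I = 3.053×10^6 mm⁴ = 3.053×10^-6 m⁴
Effective length L_e = K·L = 0.5 × 5.17 = 2.585 m
P_cr = π²EI / L_e² = π² × 119×10⁹ × 3.053×10^-6 / 2.585² = 5.366×10^5 N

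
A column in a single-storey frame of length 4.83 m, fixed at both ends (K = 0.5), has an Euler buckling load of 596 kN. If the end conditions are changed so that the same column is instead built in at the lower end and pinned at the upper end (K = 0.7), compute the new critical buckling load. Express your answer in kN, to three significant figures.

P_cr ∝ 1/K², so P_cr,new = P_cr,old × (K_old/K_new)² = 596 × (0.5/0.7)²
= 596 × 0.5102 = 304 kN

P_cr ≈ 304 kN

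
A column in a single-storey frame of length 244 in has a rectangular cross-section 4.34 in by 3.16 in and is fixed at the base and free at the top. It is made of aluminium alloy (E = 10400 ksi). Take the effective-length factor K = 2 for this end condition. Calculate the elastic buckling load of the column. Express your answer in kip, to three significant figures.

Buckling occurs about the weak axis: I_min = h·b³/12 with b = 3.16 in (the shorter side).
I_min = 4.34×3.16³/12 = 11.41 in⁴
Effective length L_e = K·L = 2 × 244 = 488.0 in
P_cr = π²EI / L_e² = π² × 10400×10³ × 11.41 / 488.0² = 4.919×10^3 lb

P_cr ≈ 4.92 kip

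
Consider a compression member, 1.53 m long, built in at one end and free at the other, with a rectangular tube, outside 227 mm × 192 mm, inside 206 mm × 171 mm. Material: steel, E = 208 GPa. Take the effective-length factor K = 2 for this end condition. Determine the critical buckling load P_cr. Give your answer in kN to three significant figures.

P_cr ≈ 10500 kN

Weak-axis I_min = (h_o·b_o³ − h_i·b_i³)/12 with b_o = 192, b_i = 171.0 mm (shorter outer/inner sides).
I_min = (227×192³ − 206.0×171.0³)/12 = 4.805×10^7 mm⁴
I = 4.805×10^7 mm⁴ = 4.805×10^-5 m⁴
Effective length L_e = K·L = 2 × 1.53 = 3.060 m
P_cr = π²EI / L_e² = π² × 208×10⁹ × 4.805×10^-5 / 3.060² = 1.054×10^7 N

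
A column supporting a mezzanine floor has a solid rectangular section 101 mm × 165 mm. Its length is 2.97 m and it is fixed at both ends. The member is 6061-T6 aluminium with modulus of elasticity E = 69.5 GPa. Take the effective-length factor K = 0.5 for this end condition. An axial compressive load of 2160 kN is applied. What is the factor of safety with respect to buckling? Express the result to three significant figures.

Buckling occurs about the weak axis: I_min = h·b³/12 with b = 101 mm (the shorter side).
I_min = 165×101³/12 = 1.417×10^7 mm⁴
I = 1.417×10^7 mm⁴ = 1.417×10^-5 m⁴
Effective length L_e = K·L = 0.5 × 2.97 = 1.485 m
P_cr = π²EI / L_e² = π² × 69.5×10⁹ × 1.417×10^-5 / 1.485² = 4.407×10^6 N
Factor of safety n = P_cr / P = 4406.5 / 2160 = 2.04

n ≈ 2.04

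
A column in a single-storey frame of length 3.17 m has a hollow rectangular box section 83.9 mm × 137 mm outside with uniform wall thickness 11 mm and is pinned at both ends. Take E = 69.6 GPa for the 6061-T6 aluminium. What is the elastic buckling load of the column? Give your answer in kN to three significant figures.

Inner dimensions: h_i = 137 − 2×11 = 115.0 mm, b_i = 83.9 − 2×11 = 61.90 mm
Weak-axis I_min = (h_o·b_o³ − h_i·b_i³)/12 with b_o = 83.9, b_i = 61.90 mm (shorter outer/inner sides).
I_min = (137×83.9³ − 115.0×61.90³)/12 = 4.470×10^6 mm⁴
I = 4.470×10^6 mm⁴ = 4.470×10^-6 m⁴
Effective length L_e = K·L = 1 × 3.17 = 3.170 m
P_cr = π²EI / L_e² = π² × 69.6×10⁹ × 4.470×10^-6 / 3.170² = 3.055×10^5 N

P_cr ≈ 306 kN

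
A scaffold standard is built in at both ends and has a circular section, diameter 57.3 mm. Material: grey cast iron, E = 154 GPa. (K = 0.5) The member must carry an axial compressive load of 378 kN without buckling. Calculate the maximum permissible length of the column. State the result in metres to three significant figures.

I = πd⁴/64 = π×57.3⁴/64 = 5.292×10^5 mm⁴
I = 5.292×10^-7 m⁴
At the buckling limit P_cr = P = 3.780×10^5 N
From P_cr = π²EI/(K·L)²:  L = (1/K)·√(π²EI/P_cr) = (1/0.5)·√(π²×1.54×10^11×5.292×10^-7/3.780×10^5)
L = 2.92 m

L_max ≈ 2.92 m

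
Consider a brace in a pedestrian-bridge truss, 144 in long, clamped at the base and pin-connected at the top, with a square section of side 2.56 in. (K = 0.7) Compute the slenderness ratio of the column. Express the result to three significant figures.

λ ≈ 136

For a square r = a/√12 = 2.56/√12 = 0.7390 in
L_e = K·L = 0.7 × 144 = 100.8 in
λ = L_e / r_min = 100.80 / 0.7390 = 136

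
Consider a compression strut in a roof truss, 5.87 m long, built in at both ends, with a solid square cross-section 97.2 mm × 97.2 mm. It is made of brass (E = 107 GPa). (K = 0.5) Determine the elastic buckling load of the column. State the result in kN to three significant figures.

I = a⁴/12 = 97.2⁴/12 = 7.438×10^6 mm⁴
I = 7.438×10^6 mm⁴ = 7.438×10^-6 m⁴
Effective length L_e = K·L = 0.5 × 5.87 = 2.935 m
P_cr = π²EI / L_e² = π² × 107×10⁹ × 7.438×10^-6 / 2.935² = 9.119×10^5 N

P_cr ≈ 912 kN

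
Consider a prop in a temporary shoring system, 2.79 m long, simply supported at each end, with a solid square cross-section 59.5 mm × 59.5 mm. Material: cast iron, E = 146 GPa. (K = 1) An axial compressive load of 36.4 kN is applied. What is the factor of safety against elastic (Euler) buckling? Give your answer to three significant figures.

n ≈ 5.31

I = a⁴/12 = 59.5⁴/12 = 1.044×10^6 mm⁴
I = 1.044×10^6 mm⁴ = 1.044×10^-6 m⁴
Effective length L_e = K·L = 1 × 2.79 = 2.790 m
P_cr = π²EI / L_e² = π² × 146×10⁹ × 1.044×10^-6 / 2.790² = 1.933×10^5 N
Factor of safety n = P_cr / P = 193.34 / 36.4 = 5.31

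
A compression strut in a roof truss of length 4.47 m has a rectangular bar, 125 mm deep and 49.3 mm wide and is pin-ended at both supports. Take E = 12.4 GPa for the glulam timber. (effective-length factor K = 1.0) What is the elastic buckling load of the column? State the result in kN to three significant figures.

P_cr ≈ 7.64 kN

Buckling occurs about the weak axis: I_min = h·b³/12 with b = 49.3 mm (the shorter side).
I_min = 125×49.3³/12 = 1.248×10^6 mm⁴
I = 1.248×10^6 mm⁴ = 1.248×10^-6 m⁴
Effective length L_e = K·L = 1 × 4.47 = 4.470 m
P_cr = π²EI / L_e² = π² × 12.4×10⁹ × 1.248×10^-6 / 4.470² = 7.645×10^3 N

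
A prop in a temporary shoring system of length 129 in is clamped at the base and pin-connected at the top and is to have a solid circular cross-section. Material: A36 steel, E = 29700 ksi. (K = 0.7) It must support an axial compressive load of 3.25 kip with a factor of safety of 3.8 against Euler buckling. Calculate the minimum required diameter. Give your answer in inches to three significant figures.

d ≈ 1.63 in

Required P_cr = n·P = 3.8 × 3.25 = 12.35 kip
L_e = K·L = 0.7 × 129 = 90.30 in
Required I = P_cr·L_e²/(π²E) = 1.235×10^4 × 90.30² / (π² × 2.97×10^7) = 0.3435 in⁴
Solid circle: I = πd⁴/64  ⇒  d = (64I/π)^(1/4) = (64×0.3435/π)^(1/4) = 1.63 in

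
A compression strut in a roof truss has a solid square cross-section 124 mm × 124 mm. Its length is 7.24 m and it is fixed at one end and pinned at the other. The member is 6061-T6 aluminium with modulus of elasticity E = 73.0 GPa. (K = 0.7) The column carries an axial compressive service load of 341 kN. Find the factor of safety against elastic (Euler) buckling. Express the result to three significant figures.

n ≈ 1.62

I = a⁴/12 = 124⁴/12 = 1.970×10^7 mm⁴
I = 1.970×10^7 mm⁴ = 1.970×10^-5 m⁴
Effective length L_e = K·L = 0.7 × 7.24 = 5.068 m
P_cr = π²EI / L_e² = π² × 73.0×10⁹ × 1.970×10^-5 / 5.068² = 5.527×10^5 N
Factor of safety n = P_cr / P = 552.66 / 341 = 1.62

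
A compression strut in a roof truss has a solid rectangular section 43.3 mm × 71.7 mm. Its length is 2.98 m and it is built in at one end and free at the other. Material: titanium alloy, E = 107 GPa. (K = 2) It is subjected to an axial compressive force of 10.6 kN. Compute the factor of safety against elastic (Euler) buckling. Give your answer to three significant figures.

n ≈ 1.36

Buckling occurs about the weak axis: I_min = h·b³/12 with b = 43.3 mm (the shorter side).
I_min = 71.7×43.3³/12 = 4.851×10^5 mm⁴
I = 4.851×10^5 mm⁴ = 4.851×10^-7 m⁴
Effective length L_e = K·L = 2 × 2.98 = 5.960 m
P_cr = π²EI / L_e² = π² × 107×10⁹ × 4.851×10^-7 / 5.960² = 1.442×10^4 N
Factor of safety n = P_cr / P = 14.421 / 10.6 = 1.36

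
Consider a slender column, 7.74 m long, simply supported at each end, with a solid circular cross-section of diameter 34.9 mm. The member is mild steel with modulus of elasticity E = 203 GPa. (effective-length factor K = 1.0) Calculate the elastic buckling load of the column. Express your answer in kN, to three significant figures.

P_cr ≈ 2.44 kN

I = πd⁴/64 = π×34.9⁴/64 = 7.282×10^4 mm⁴
I = 7.282×10^4 mm⁴ = 7.282×10^-8 m⁴
Effective length L_e = K·L = 1 × 7.74 = 7.740 m
P_cr = π²EI / L_e² = π² × 203×10⁹ × 7.282×10^-8 / 7.740² = 2.435×10^3 N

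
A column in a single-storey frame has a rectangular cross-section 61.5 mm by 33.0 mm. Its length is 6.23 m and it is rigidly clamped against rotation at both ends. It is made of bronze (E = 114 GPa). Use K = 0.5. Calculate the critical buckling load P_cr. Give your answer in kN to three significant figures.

Buckling occurs about the weak axis: I_min = h·b³/12 with b = 33.0 mm (the shorter side).
I_min = 61.5×33.0³/12 = 1.842×10^5 mm⁴
I = 1.842×10^5 mm⁴ = 1.842×10^-7 m⁴
Effective length L_e = K·L = 0.5 × 6.23 = 3.115 m
P_cr = π²EI / L_e² = π² × 114×10⁹ × 1.842×10^-7 / 3.115² = 2.136×10^4 N

P_cr ≈ 21.4 kN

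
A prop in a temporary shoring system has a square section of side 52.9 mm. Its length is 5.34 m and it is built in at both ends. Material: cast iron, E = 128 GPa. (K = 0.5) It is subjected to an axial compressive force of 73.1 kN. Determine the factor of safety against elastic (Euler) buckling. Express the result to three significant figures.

I = a⁴/12 = 52.9⁴/12 = 6.526×10^5 mm⁴
I = 6.526×10^5 mm⁴ = 6.526×10^-7 m⁴
Effective length L_e = K·L = 0.5 × 5.34 = 2.670 m
P_cr = π²EI / L_e² = π² × 128×10⁹ × 6.526×10^-7 / 2.670² = 1.156×10^5 N
Factor of safety n = P_cr / P = 115.65 / 73.1 = 1.58

n ≈ 1.58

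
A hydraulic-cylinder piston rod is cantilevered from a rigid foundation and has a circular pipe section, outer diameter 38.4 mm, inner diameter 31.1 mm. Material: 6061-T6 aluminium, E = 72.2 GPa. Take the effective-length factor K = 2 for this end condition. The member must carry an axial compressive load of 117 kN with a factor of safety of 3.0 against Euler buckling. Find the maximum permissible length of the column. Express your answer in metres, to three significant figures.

L_max ≈ 0.176 m

d_o = 38.4 mm, d_i = 31.1 mm
I = π(d_o⁴ − d_i⁴)/64 = π(38.4⁴ − 31.10⁴)/64 = 6.081×10^4 mm⁴
I = 6.081×10^-8 m⁴
Required critical load P_cr = n·P = 3.0 × 117 = 351.0 kN = 3.510×10^5 N
From P_cr = π²EI/(K·L)²:  L = (1/K)·√(π²EI/P_cr) = (1/2)·√(π²×7.22×10^10×6.081×10^-8/3.510×10^5)
L = 0.176 m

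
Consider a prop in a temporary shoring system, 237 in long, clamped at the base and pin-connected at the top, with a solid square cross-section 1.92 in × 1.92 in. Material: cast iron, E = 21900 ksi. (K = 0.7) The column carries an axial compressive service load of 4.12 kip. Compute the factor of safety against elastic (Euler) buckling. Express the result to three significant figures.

n ≈ 2.16

I = a⁴/12 = 1.92⁴/12 = 1.132 in⁴
Effective length L_e = K·L = 0.7 × 237 = 165.9 in
P_cr = π²EI / L_e² = π² × 21900×10³ × 1.132 / 165.9² = 8.894×10^3 lb
Factor of safety n = P_cr / P = 8.8935 / 4.12 = 2.16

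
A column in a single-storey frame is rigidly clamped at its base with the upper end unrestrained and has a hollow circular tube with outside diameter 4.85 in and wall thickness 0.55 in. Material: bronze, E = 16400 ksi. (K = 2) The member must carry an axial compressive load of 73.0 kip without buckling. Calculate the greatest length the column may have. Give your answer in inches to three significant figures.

L_max ≈ 98.4 in

Inner diameter d_i = 4.85 − 2×0.55 = 3.750 in
I = π(d_o⁴ − d_i⁴)/64 = π(4.85⁴ − 3.750⁴)/64 = 17.45 in⁴
At the buckling limit P_cr = P = 7.300×10^4 lb
From P_cr = π²EI/(K·L)²:  L = (1/K)·√(π²EI/P_cr) = (1/2)·√(π²×1.64×10^7×17.45/7.300×10^4)
L = 98.4 in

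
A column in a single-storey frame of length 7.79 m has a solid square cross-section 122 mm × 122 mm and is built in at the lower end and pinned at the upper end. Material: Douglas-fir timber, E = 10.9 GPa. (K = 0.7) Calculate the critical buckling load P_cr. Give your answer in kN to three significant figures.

I = a⁴/12 = 122⁴/12 = 1.846×10^7 mm⁴
I = 1.846×10^7 mm⁴ = 1.846×10^-5 m⁴
Effective length L_e = K·L = 0.7 × 7.79 = 5.453 m
P_cr = π²EI / L_e² = π² × 10.9×10⁹ × 1.846×10^-5 / 5.453² = 6.679×10^4 N

P_cr ≈ 66.8 kN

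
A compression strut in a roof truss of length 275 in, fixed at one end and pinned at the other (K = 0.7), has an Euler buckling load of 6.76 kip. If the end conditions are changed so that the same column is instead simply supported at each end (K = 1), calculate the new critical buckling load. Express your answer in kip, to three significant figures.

P_cr ∝ 1/K², so P_cr,new = P_cr,old × (K_old/K_new)² = 6.76 × (0.7/1)²
= 6.76 × 0.4900 = 3.31 kip

P_cr ≈ 3.31 kip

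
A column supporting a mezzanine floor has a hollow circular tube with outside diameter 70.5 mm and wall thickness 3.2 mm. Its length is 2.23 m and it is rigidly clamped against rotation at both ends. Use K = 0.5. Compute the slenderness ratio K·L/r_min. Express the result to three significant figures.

Inner diameter d_i = 70.5 − 2×3.2 = 64.10 mm
I = π(d_o⁴ − d_i⁴)/64 = π(70.5⁴ − 64.10⁴)/64 = 3.839×10^5 mm⁴
A = 676.6 mm²;  r_min = √(I/A) = √(3.839×10^5/676.6) = 23.82 mm
L_e = K·L = 0.5 × 2.23 m = 1.115 m = 1115.0 mm
λ = L_e / r_min = 1115.0 / 23.82 = 46.8

λ ≈ 46.8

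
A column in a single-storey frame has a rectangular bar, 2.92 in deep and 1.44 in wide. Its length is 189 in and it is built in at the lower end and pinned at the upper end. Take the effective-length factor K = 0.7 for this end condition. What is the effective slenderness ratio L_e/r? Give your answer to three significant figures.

λ ≈ 318

For a rectangle r_min = b/√12 = 1.44/√12 = 0.4157 in
L_e = K·L = 0.7 × 189 = 132.3 in
λ = L_e / r_min = 132.30 / 0.4157 = 318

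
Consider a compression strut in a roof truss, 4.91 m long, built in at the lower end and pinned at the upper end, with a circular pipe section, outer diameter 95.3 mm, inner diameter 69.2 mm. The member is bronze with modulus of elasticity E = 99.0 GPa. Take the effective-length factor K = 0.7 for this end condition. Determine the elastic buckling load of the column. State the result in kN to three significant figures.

d_o = 95.3 mm, d_i = 69.2 mm
I = π(d_o⁴ − d_i⁴)/64 = π(95.3⁴ − 69.20⁴)/64 = 2.923×10^6 mm⁴
I = 2.923×10^6 mm⁴ = 2.923×10^-6 m⁴
Effective length L_e = K·L = 0.7 × 4.91 = 3.437 m
P_cr = π²EI / L_e² = π² × 99.0×10⁹ × 2.923×10^-6 / 3.437² = 2.418×10^5 N

P_cr ≈ 242 kN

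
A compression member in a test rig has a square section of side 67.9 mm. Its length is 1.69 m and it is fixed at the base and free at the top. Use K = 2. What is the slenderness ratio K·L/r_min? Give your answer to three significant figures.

λ ≈ 172

I = a⁴/12 = 67.9⁴/12 = 1.771×10^6 mm⁴
A = 4.610×10^3 mm²;  r_min = √(I/A) = √(1.771×10^6/4.610×10^3) = 19.60 mm
L_e = K·L = 2 × 1.69 m = 3.380 m = 3380.0 mm
λ = L_e / r_min = 3380.0 / 19.60 = 172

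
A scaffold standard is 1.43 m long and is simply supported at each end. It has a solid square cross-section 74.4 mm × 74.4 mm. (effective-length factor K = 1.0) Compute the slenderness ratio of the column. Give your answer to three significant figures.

λ ≈ 66.6

I = a⁴/12 = 74.4⁴/12 = 2.553×10^6 mm⁴
A = 5.535×10^3 mm²;  r_min = √(I/A) = √(2.553×10^6/5.535×10^3) = 21.48 mm
L_e = K·L = 1 × 1.43 m = 1.430 m = 1430.0 mm
λ = L_e / r_min = 1430.0 / 21.48 = 66.6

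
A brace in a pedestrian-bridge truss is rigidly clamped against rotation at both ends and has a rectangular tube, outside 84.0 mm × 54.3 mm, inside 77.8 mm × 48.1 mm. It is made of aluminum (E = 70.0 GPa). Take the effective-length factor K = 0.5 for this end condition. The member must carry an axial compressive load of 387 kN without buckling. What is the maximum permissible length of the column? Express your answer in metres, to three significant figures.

L_max ≈ 1.69 m

Weak-axis I_min = (h_o·b_o³ − h_i·b_i³)/12 with b_o = 54.3, b_i = 48.10 mm (shorter outer/inner sides).
I_min = (84.0×54.3³ − 77.80×48.10³)/12 = 3.992×10^5 mm⁴
I = 3.992×10^-7 m⁴
At the buckling limit P_cr = P = 3.870×10^5 N
From P_cr = π²EI/(K·L)²:  L = (1/K)·√(π²EI/P_cr) = (1/0.5)·√(π²×7.00×10^10×3.992×10^-7/3.870×10^5)
L = 1.69 m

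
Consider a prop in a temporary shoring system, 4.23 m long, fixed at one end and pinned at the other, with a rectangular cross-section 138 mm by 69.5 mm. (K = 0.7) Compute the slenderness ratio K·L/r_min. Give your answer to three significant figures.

Buckling occurs about the weak axis: I_min = h·b³/12 with b = 69.5 mm (the shorter side).
I_min = 138×69.5³/12 = 3.861×10^6 mm⁴
A = 9.591×10^3 mm²;  r_min = √(I/A) = √(3.861×10^6/9.591×10^3) = 20.06 mm
L_e = K·L = 0.7 × 4.23 m = 2.961 m = 2961.0 mm
λ = L_e / r_min = 2961.0 / 20.06 = 148

λ ≈ 148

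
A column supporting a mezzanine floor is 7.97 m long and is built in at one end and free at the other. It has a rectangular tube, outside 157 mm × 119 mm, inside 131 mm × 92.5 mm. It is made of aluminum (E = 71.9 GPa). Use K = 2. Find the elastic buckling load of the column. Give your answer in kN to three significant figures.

Weak-axis I_min = (h_o·b_o³ − h_i·b_i³)/12 with b_o = 119, b_i = 92.50 mm (shorter outer/inner sides).
I_min = (157×119³ − 131.0×92.50³)/12 = 1.341×10^7 mm⁴
I = 1.341×10^7 mm⁴ = 1.341×10^-5 m⁴
Effective length L_e = K·L = 2 × 7.97 = 15.94 m
P_cr = π²EI / L_e² = π² × 71.9×10⁹ × 1.341×10^-5 / 15.94² = 3.745×10^4 N

P_cr ≈ 37.4 kN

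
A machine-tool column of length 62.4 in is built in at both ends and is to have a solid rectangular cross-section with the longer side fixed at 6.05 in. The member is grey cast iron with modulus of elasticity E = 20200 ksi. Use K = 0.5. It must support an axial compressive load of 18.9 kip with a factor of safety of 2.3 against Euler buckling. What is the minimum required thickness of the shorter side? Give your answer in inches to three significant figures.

b ≈ 0.749 in

Required P_cr = n·P = 2.3 × 18.9 = 43.47 kip
L_e = K·L = 0.5 × 62.4 = 31.20 in
Required I = P_cr·L_e²/(π²E) = 4.347×10^4 × 31.20² / (π² × 2.02×10^7) = 0.2123 in⁴
Rectangle, weak axis: I_min = h·b³/12 with h = 6.05 in fixed  ⇒  b = (12I/h)^(1/3) = 0.749 in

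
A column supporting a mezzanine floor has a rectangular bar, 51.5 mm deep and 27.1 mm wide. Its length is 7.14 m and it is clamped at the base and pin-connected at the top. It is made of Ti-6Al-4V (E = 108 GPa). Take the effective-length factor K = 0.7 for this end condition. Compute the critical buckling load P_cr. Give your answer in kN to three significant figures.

P_cr ≈ 3.64 kN

Buckling occurs about the weak axis: I_min = h·b³/12 with b = 27.1 mm (the shorter side).
I_min = 51.5×27.1³/12 = 8.541×10^4 mm⁴
I = 8.541×10^4 mm⁴ = 8.541×10^-8 m⁴
Effective length L_e = K·L = 0.7 × 7.14 = 4.998 m
P_cr = π²EI / L_e² = π² × 108×10⁹ × 8.541×10^-8 / 4.998² = 3.645×10^3 N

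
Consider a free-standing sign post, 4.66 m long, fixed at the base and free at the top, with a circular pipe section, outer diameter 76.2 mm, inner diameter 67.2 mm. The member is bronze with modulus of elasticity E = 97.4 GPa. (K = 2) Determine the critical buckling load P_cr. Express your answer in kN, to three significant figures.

P_cr ≈ 7.24 kN

d_o = 76.2 mm, d_i = 67.2 mm
I = π(d_o⁴ − d_i⁴)/64 = π(76.2⁴ − 67.20⁴)/64 = 6.539×10^5 mm⁴
I = 6.539×10^5 mm⁴ = 6.539×10^-7 m⁴
Effective length L_e = K·L = 2 × 4.66 = 9.320 m
P_cr = π²EI / L_e² = π² × 97.4×10⁹ × 6.539×10^-7 / 9.320² = 7.237×10^3 N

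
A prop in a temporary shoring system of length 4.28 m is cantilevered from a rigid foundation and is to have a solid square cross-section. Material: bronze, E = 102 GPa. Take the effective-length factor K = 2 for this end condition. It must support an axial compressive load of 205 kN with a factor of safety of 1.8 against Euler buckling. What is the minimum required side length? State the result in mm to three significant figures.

Required P_cr = n·P = 1.8 × 205 = 369.0 kN
L_e = K·L = 2 × 4.28 = 8.560 m
Required I = P_cr·L_e²/(π²E) = 3.690×10^5 × 8.560² / (π² × 1.02×10^11) = 2.686×10^-5 m⁴
I_req = 2.686×10^7 mm⁴
Solid square: I = a⁴/12  ⇒  a = (12I)^(1/4) = (12×2.686×10^7)^(1/4) = 134 mm

a ≈ 134 mm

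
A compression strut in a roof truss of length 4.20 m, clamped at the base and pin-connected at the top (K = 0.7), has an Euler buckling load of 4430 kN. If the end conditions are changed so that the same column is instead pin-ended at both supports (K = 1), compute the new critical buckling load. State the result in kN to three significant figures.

P_cr ∝ 1/K², so P_cr,new = P_cr,old × (K_old/K_new)² = 4430 × (0.7/1)²
= 4430 × 0.4900 = 2170 kN

P_cr ≈ 2170 kN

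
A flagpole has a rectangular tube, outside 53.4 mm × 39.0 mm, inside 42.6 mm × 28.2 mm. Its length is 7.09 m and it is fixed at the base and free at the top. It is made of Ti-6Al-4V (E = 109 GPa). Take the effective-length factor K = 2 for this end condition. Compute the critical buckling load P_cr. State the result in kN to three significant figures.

Weak-axis I_min = (h_o·b_o³ − h_i·b_i³)/12 with b_o = 39.0, b_i = 28.20 mm (shorter outer/inner sides).
I_min = (53.4×39.0³ − 42.60×28.20³)/12 = 1.844×10^5 mm⁴
I = 1.844×10^5 mm⁴ = 1.844×10^-7 m⁴
Effective length L_e = K·L = 2 × 7.09 = 14.18 m
P_cr = π²EI / L_e² = π² × 109×10⁹ × 1.844×10^-7 / 14.18² = 986.4 N

P_cr ≈ 0.986 kN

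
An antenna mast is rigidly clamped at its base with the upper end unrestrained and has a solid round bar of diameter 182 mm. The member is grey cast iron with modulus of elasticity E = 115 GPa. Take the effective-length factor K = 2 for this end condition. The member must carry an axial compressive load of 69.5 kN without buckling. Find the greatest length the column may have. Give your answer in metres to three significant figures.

L_max ≈ 14.8 m

I = πd⁴/64 = π×182⁴/64 = 5.386×10^7 mm⁴
I = 5.386×10^-5 m⁴
At the buckling limit P_cr = P = 6.950×10^4 N
From P_cr = π²EI/(K·L)²:  L = (1/K)·√(π²EI/P_cr) = (1/2)·√(π²×1.15×10^11×5.386×10^-5/6.950×10^4)
L = 14.8 m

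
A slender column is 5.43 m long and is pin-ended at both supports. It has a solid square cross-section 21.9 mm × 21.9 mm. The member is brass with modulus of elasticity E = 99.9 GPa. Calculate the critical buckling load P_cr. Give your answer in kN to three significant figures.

P_cr ≈ 0.641 kN

I = a⁴/12 = 21.9⁴/12 = 1.917×10^4 mm⁴
I = 1.917×10^4 mm⁴ = 1.917×10^-8 m⁴
Effective length L_e = K·L = 1 × 5.43 = 5.430 m
P_cr = π²EI / L_e² = π² × 99.9×10⁹ × 1.917×10^-8 / 5.430² = 641.0 N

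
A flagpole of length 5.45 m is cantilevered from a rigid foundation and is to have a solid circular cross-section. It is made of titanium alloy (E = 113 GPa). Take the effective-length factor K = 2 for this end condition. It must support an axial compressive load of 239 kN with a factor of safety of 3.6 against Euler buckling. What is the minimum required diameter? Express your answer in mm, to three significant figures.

d ≈ 208 mm

Required P_cr = n·P = 3.6 × 239 = 860.4 kN
L_e = K·L = 2 × 5.45 = 10.90 m
Required I = P_cr·L_e²/(π²E) = 8.604×10^5 × 10.90² / (π² × 1.13×10^11) = 9.166×10^-5 m⁴
I_req = 9.166×10^7 mm⁴
Solid circle: I = πd⁴/64  ⇒  d = (64I/π)^(1/4) = (64×9.166×10^7/π)^(1/4) = 208 mm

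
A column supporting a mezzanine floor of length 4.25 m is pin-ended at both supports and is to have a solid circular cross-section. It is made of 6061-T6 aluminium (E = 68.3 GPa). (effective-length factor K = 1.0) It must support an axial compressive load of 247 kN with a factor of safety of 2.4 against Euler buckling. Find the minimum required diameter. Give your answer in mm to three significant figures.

d ≈ 134 mm

Required P_cr = n·P = 2.4 × 247 = 592.8 kN
L_e = K·L = 1 × 4.25 = 4.250 m
Required I = P_cr·L_e²/(π²E) = 5.928×10^5 × 4.250² / (π² × 6.83×10^10) = 1.588×10^-5 m⁴
I_req = 1.588×10^7 mm⁴
Solid circle: I = πd⁴/64  ⇒  d = (64I/π)^(1/4) = (64×1.588×10^7/π)^(1/4) = 134 mm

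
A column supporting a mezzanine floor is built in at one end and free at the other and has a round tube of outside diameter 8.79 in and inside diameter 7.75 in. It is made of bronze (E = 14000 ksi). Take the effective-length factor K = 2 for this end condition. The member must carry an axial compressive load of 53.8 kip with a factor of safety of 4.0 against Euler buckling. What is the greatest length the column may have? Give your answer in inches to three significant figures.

d_o = 8.79 in, d_i = 7.75 in
I = π(d_o⁴ − d_i⁴)/64 = π(8.79⁴ − 7.750⁴)/64 = 116.0 in⁴
Required critical load P_cr = n·P = 4.0 × 53.8 = 215.2 kip = 2.152×10^5 lb
From P_cr = π²EI/(K·L)²:  L = (1/K)·√(π²EI/P_cr) = (1/2)·√(π²×1.40×10^7×116.0/2.152×10^5)
L = 136 in

L_max ≈ 136 in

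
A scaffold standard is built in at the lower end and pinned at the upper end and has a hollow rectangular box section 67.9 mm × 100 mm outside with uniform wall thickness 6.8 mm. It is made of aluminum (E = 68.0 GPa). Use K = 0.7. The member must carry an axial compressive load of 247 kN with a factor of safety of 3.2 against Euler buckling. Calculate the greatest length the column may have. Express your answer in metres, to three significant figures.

L_max ≈ 1.59 m

Inner dimensions: h_i = 100 − 2×6.8 = 86.40 mm, b_i = 67.9 − 2×6.8 = 54.30 mm
Weak-axis I_min = (h_o·b_o³ − h_i·b_i³)/12 with b_o = 67.9, b_i = 54.30 mm (shorter outer/inner sides).
I_min = (100×67.9³ − 86.40×54.30³)/12 = 1.456×10^6 mm⁴
I = 1.456×10^-6 m⁴
Required critical load P_cr = n·P = 3.2 × 247 = 790.4 kN = 7.904×10^5 N
From P_cr = π²EI/(K·L)²:  L = (1/K)·√(π²EI/P_cr) = (1/0.7)·√(π²×6.80×10^10×1.456×10^-6/7.904×10^5)
L = 1.59 m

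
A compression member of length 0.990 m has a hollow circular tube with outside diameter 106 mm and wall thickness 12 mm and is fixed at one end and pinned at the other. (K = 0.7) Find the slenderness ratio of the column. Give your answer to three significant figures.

λ ≈ 20.7

Inner diameter d_i = 106 − 2×12 = 82.00 mm
I = π(d_o⁴ − d_i⁴)/64 = π(106⁴ − 82.00⁴)/64 = 3.978×10^6 mm⁴
A = 3.544×10^3 mm²;  r_min = √(I/A) = √(3.978×10^6/3.544×10^3) = 33.50 mm
L_e = K·L = 0.7 × 0.990 m = 0.6930 m = 693.00 mm
λ = L_e / r_min = 693.00 / 33.50 = 20.7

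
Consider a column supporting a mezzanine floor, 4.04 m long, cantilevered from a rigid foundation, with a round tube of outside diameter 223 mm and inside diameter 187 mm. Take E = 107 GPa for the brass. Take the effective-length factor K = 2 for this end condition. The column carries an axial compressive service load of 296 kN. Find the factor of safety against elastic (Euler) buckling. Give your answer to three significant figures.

n ≈ 3.35

d_o = 223 mm, d_i = 187 mm
I = π(d_o⁴ − d_i⁴)/64 = π(223⁴ − 187.0⁴)/64 = 6.137×10^7 mm⁴
I = 6.137×10^7 mm⁴ = 6.137×10^-5 m⁴
Effective length L_e = K·L = 2 × 4.04 = 8.080 m
P_cr = π²EI / L_e² = π² × 107×10⁹ × 6.137×10^-5 / 8.080² = 9.926×10^5 N
Factor of safety n = P_cr / P = 992.64 / 296 = 3.35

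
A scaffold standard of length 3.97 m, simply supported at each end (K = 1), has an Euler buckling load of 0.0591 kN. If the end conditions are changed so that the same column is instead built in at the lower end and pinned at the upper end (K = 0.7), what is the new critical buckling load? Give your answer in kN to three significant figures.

P_cr ≈ 0.121 kN

P_cr ∝ 1/K², so P_cr,new = P_cr,old × (K_old/K_new)² = 0.0591 × (1/0.7)²
= 0.0591 × 2.041 = 0.121 kN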